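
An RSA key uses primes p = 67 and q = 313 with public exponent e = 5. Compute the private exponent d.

8237

φ(n) = (p−1)(q−1) = 66·312 = 20592.
Need d with 5·d ≡ 1 (mod 20592). Apply the extended Euclidean algorithm:
20592 = 4118*5 + 2
5 = 2*2 + 1
2 = 2*1 + 0
Back-substitute:
1 = 5 − 2·2
1 = −2·20592 + 8237·5
So 5·8237 ≡ 1 (mod 20592), hence d = 8237.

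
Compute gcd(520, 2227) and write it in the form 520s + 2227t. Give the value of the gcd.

1

Apply Euclid's algorithm to 2227 and 520:
2227 = 4*520 + 147
520 = 3*147 + 79
147 = 1*79 + 68
79 = 1*68 + 11
68 = 6*11 + 2
11 = 5*2 + 1
2 = 2*1 + 0
gcd(520, 2227) = 1.
Working backward:
1 = 11 − 5·2
1 = −5·68 + 31·11
1 = 31·79 − 36·68
1 = −36·147 + 67·79
1 = 67·520 − 237·147
1 = −237·2227 + 1015·520
So 1 = (-237)·2227 + (1015)·520.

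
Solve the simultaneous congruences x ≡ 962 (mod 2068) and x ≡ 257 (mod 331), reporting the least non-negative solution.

575866

Write x = 962 + 2068·k. Then 2068·k ≡ 257 − 962 ≡ 288 (mod 331).
Need 2068⁻¹ mod 331. Extended Euclid on (331, 82):
331 = 4×82 + 3
82 = 27×3 + 1
3 = 3×1 + 0
Back-substitute:
1 = 82 − 27·3
1 = −27·331 + 109·82
2068⁻¹ ≡ 109 (mod 331), so k ≡ 109·288 ≡ 278 (mod 331).
x = 962 + 2068·278 = 575866.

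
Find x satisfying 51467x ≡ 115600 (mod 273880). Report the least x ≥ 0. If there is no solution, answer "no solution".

First find gcd(51467, 273880):
273880 = 5*51467 + 16545
51467 = 3*16545 + 1832
16545 = 9*1832 + 57
1832 = 32*57 + 8
57 = 7*8 + 1
8 = 8*1 + 0
gcd = 1, so a unique solution mod 273880 exists.
Back-substitute for the Bézout coefficients:
1 = 57 − 7·8
1 = −7·1832 + 225·57
1 = 225·16545 − 2032·1832
1 = −2032·51467 + 6321·16545
1 = 6321·273880 − 33637·51467
So 51467·(-33637) ≡ 1 (mod 273880), giving 51467⁻¹ ≡ 240243.
x ≡ 51467⁻¹·115600 ≡ 240243·115600 ≡ 111040 (mod 273880).

111040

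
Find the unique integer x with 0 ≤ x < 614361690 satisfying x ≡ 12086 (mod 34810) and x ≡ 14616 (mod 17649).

Write x = 12086 + 34810·k. Then 34810·k ≡ 14616 − 12086 ≡ 2530 (mod 17649).
Need 34810⁻¹ mod 17649. Extended Euclid on (17649, 17161):
17649 = 1×17161 + 488
17161 = 35×488 + 81
488 = 6×81 + 2
81 = 40×2 + 1
2 = 2×1 + 0
Back-substitute:
1 = 81 − 40·2
1 = −40·488 + 241·81
1 = 241·17161 − 8475·488
1 = −8475·17649 + 8716·17161
34810⁻¹ ≡ 8716 (mod 17649), so k ≡ 8716·2530 ≡ 7879 (mod 17649).
x = 12086 + 34810·7879 = 274280076.

274280076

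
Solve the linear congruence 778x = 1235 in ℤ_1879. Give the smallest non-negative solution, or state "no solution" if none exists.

First find gcd(778, 1879):
1879 = 2×778 + 323
778 = 2×323 + 132
323 = 2×132 + 59
132 = 2×59 + 14
59 = 4×14 + 3
14 = 4×3 + 2
3 = 1×2 + 1
2 = 2×1 + 0
gcd = 1, so a unique solution mod 1879 exists.
Back-substitute for the Bézout coefficients:
1 = 3 − 2
1 = −14 + 5·3
1 = 5·59 − 21·14
1 = −21·132 + 47·59
1 = 47·323 − 115·132
1 = −115·778 + 277·323
1 = 277·1879 − 669·778
So 778·(-669) ≡ 1 (mod 1879), giving 778⁻¹ ≡ 1210.
x ≡ 778⁻¹·1235 ≡ 1210·1235 ≡ 545 (mod 1879).

545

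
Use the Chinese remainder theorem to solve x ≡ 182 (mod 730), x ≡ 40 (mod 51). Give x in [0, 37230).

16972

Write x = 182 + 730·k. Then 730·k ≡ 40 − 182 ≡ 11 (mod 51).
Need 730⁻¹ mod 51. Extended Euclid on (51, 16):
51 = 3·16 + 3
16 = 5·3 + 1
3 = 3·1 + 0
Back-substitute:
1 = 16 − 5·3
1 = −5·51 + 16·16
730⁻¹ ≡ 16 (mod 51), so k ≡ 16·11 ≡ 23 (mod 51).
x = 182 + 730·23 = 16972.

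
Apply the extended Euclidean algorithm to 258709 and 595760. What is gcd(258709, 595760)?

Apply Euclid's algorithm to 595760 and 258709:
595760 = 2×258709 + 78342
258709 = 3×78342 + 23683
78342 = 3×23683 + 7293
23683 = 3×7293 + 1804
7293 = 4×1804 + 77
1804 = 23×77 + 33
77 = 2×33 + 11
33 = 3×11 + 0
gcd(258709, 595760) = 11.
Back-substituting:
11 = 77 − 2·33
11 = −2·1804 + 47·77
11 = 47·7293 − 190·1804
11 = −190·23683 + 617·7293
11 = 617·78342 − 2041·23683
11 = −2041·258709 + 6740·78342
11 = 6740·595760 − 15521·258709
So 11 = (6740)·595760 + (-15521)·258709.

11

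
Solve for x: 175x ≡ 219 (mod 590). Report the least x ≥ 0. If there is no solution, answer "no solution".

gcd(175, 590):
590 = 3*175 + 65
175 = 2*65 + 45
65 = 1*45 + 20
45 = 2*20 + 5
20 = 4*5 + 0
gcd = 5, but 5 ∤ 219, so the congruence has no solution.

no solution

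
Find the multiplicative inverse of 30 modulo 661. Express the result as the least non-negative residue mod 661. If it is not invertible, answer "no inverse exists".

639

gcd(661, 30) by repeated division:
661 = 22·30 + 1
30 = 30·1 + 0
Since gcd(30, 661) = 1, back-substitute to write 1 as a combination:
1 = 661 − 22·30
Thus 30·(-22) ≡ 1 (mod 661); reducing, -22 mod 661 = 639.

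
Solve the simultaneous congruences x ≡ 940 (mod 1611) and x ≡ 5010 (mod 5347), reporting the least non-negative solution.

Write x = 940 + 1611·k. Then 1611·k ≡ 5010 − 940 ≡ 4070 (mod 5347).
Need 1611⁻¹ mod 5347. Extended Euclid on (5347, 1611):
5347 = 3·1611 + 514
1611 = 3·514 + 69
514 = 7·69 + 31
69 = 2·31 + 7
31 = 4·7 + 3
7 = 2·3 + 1
3 = 3·1 + 0
Back-substitute:
1 = 7 − 2·3
1 = −2·31 + 9·7
1 = 9·69 − 20·31
1 = −20·514 + 149·69
1 = 149·1611 − 467·514
1 = −467·5347 + 1550·1611
1611⁻¹ ≡ 1550 (mod 5347), so k ≡ 1550·4070 ≡ 4387 (mod 5347).
x = 940 + 1611·4387 = 7068397.

7068397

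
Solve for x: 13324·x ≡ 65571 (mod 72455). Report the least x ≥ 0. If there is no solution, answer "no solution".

First find gcd(13324, 72455):
72455 = 5*13324 + 5835
13324 = 2*5835 + 1654
5835 = 3*1654 + 873
1654 = 1*873 + 781
873 = 1*781 + 92
781 = 8*92 + 45
92 = 2*45 + 2
45 = 22*2 + 1
2 = 2*1 + 0
gcd = 1, so a unique solution mod 72455 exists.
Back-substitute for the Bézout coefficients:
1 = 45 − 22·2
1 = −22·92 + 45·45
1 = 45·781 − 382·92
1 = −382·873 + 427·781
1 = 427·1654 − 809·873
1 = −809·5835 + 2854·1654
1 = 2854·13324 − 6517·5835
1 = −6517·72455 + 35439·13324
So 13324·(35439) ≡ 1 (mod 72455), giving 13324⁻¹ ≡ 35439.
x ≡ 13324⁻¹·65571 ≡ 35439·65571 ≡ 66364 (mod 72455).

66364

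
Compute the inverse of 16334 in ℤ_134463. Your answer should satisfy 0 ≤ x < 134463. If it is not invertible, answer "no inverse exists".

Extended Euclidean algorithm:
134463 = 8*16334 + 3791
16334 = 4*3791 + 1170
3791 = 3*1170 + 281
1170 = 4*281 + 46
281 = 6*46 + 5
46 = 9*5 + 1
5 = 5*1 + 0
gcd = 1, so the inverse exists. Back-substitute:
1 = 46 − 9·5
1 = −9·281 + 55·46
1 = 55·1170 − 229·281
1 = −229·3791 + 742·1170
1 = 742·16334 − 3197·3791
1 = −3197·134463 + 26318·16334
So 16334·26318 ≡ 1 (mod 134463).

26318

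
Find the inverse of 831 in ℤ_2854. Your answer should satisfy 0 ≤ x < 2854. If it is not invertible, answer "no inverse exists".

Run Euclid on (2854, 831):
2854 = 3×831 + 361
831 = 2×361 + 109
361 = 3×109 + 34
109 = 3×34 + 7
34 = 4×7 + 6
7 = 1×6 + 1
6 = 6×1 + 0
Since gcd(831, 2854) = 1, back-substitute to write 1 as a combination:
1 = 7 − 6
1 = −34 + 5·7
1 = 5·109 − 16·34
1 = −16·361 + 53·109
1 = 53·831 − 122·361
1 = −122·2854 + 419·831
So 831·419 ≡ 1 (mod 2854).

419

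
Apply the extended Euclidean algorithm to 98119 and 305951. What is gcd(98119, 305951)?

1

Apply Euclid's algorithm to 305951 and 98119:
305951 = 3×98119 + 11594
98119 = 8×11594 + 5367
11594 = 2×5367 + 860
5367 = 6×860 + 207
860 = 4×207 + 32
207 = 6×32 + 15
32 = 2×15 + 2
15 = 7×2 + 1
2 = 2×1 + 0
gcd(98119, 305951) = 1.
Back-substituting:
1 = 15 − 7·2
1 = −7·32 + 15·15
1 = 15·207 − 97·32
1 = −97·860 + 403·207
1 = 403·5367 − 2515·860
1 = −2515·11594 + 5433·5367
1 = 5433·98119 − 45979·11594
1 = −45979·305951 + 143370·98119
So 1 = (-45979)·305951 + (143370)·98119.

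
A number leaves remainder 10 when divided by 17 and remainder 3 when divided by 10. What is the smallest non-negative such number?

163

Write x = 10 + 17·k. Then 17·k ≡ 3 − 10 ≡ 3 (mod 10).
Need 17⁻¹ mod 10. Extended Euclid on (10, 7):
10 = 1*7 + 3
7 = 2*3 + 1
3 = 3*1 + 0
Back-substitute:
1 = 7 − 2·3
1 = −2·10 + 3·7
17⁻¹ ≡ 3 (mod 10), so k ≡ 3·3 ≡ 9 (mod 10).
x = 10 + 17·9 = 163.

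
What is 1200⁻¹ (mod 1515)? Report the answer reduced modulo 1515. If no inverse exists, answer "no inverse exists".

no inverse exists

Compute gcd(1200, 1515):
1515 = 1·1200 + 315
1200 = 3·315 + 255
315 = 1·255 + 60
255 = 4·60 + 15
60 = 4·15 + 0
gcd(1200, 1515) = 15 ≠ 1, so 1200 has no multiplicative inverse modulo 1515.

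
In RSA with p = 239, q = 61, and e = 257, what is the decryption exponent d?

12113

φ(n) = (p−1)(q−1) = 238·60 = 14280.
Need d with 257·d ≡ 1 (mod 14280). Apply the extended Euclidean algorithm:
14280 = 55×257 + 145
257 = 1×145 + 112
145 = 1×112 + 33
112 = 3×33 + 13
33 = 2×13 + 7
13 = 1×7 + 6
7 = 1×6 + 1
6 = 6×1 + 0
Back-substitute:
1 = 7 − 6
1 = −13 + 2·7
1 = 2·33 − 5·13
1 = −5·112 + 17·33
1 = 17·145 − 22·112
1 = −22·257 + 39·145
1 = 39·14280 − 2167·257
So 257·(-2167) ≡ 1 (mod 14280), hence d ≡ -2167 ≡ 12113 (mod 14280).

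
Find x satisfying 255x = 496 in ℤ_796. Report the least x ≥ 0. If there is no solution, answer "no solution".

748

First find gcd(255, 796):
796 = 3·255 + 31
255 = 8·31 + 7
31 = 4·7 + 3
7 = 2·3 + 1
3 = 3·1 + 0
gcd = 1, so a unique solution mod 796 exists.
Back-substitute for the Bézout coefficients:
1 = 7 − 2·3
1 = −2·31 + 9·7
1 = 9·255 − 74·31
1 = −74·796 + 231·255
So 255·(231) ≡ 1 (mod 796), giving 255⁻¹ ≡ 231.
x ≡ 255⁻¹·496 ≡ 231·496 ≡ 748 (mod 796).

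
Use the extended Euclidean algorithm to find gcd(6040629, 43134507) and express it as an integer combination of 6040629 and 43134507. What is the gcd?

9

Repeated division:
43134507 = 7×6040629 + 850104
6040629 = 7×850104 + 89901
850104 = 9×89901 + 40995
89901 = 2×40995 + 7911
40995 = 5×7911 + 1440
7911 = 5×1440 + 711
1440 = 2×711 + 18
711 = 39×18 + 9
18 = 2×9 + 0
gcd(6040629, 43134507) = 9.
Working backward:
9 = 711 − 39·18
9 = −39·1440 + 79·711
9 = 79·7911 − 434·1440
9 = −434·40995 + 2249·7911
9 = 2249·89901 − 4932·40995
9 = −4932·850104 + 46637·89901
9 = 46637·6040629 − 331391·850104
9 = −331391·43134507 + 2366374·6040629
So 9 = (-331391)·43134507 + (2366374)·6040629.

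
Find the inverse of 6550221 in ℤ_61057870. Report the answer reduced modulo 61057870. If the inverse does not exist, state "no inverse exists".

45989641

Run Euclid on (61057870, 6550221):
61057870 = 9*6550221 + 2105881
6550221 = 3*2105881 + 232578
2105881 = 9*232578 + 12679
232578 = 18*12679 + 4356
12679 = 2*4356 + 3967
4356 = 1*3967 + 389
3967 = 10*389 + 77
389 = 5*77 + 4
77 = 19*4 + 1
4 = 4*1 + 0
gcd = 1, so the inverse exists. Back-substitute:
1 = 77 − 19·4
1 = −19·389 + 96·77
1 = 96·3967 − 979·389
1 = −979·4356 + 1075·3967
1 = 1075·12679 − 3129·4356
1 = −3129·232578 + 57397·12679
1 = 57397·2105881 − 519702·232578
1 = −519702·6550221 + 1616503·2105881
1 = 1616503·61057870 − 15068229·6550221
So 6550221·(-15068229) ≡ 1 (mod 61057870), and -15068229 ≡ 45989641 (mod 61057870).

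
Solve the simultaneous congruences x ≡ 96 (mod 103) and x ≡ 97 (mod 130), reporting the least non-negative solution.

Write x = 96 + 103·k. Then 103·k ≡ 97 − 96 ≡ 1 (mod 130).
Need 103⁻¹ mod 130. Extended Euclid on (130, 103):
130 = 1×103 + 27
103 = 3×27 + 22
27 = 1×22 + 5
22 = 4×5 + 2
5 = 2×2 + 1
2 = 2×1 + 0
Back-substitute:
1 = 5 − 2·2
1 = −2·22 + 9·5
1 = 9·27 − 11·22
1 = −11·103 + 42·27
1 = 42·130 − 53·103
103⁻¹ ≡ 77 (mod 130), so k ≡ 77·1 ≡ 77 (mod 130).
x = 96 + 103·77 = 8027.

8027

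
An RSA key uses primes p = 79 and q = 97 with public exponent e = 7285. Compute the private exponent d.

5533

φ(n) = (p−1)(q−1) = 78·96 = 7488.
Need d with 7285·d ≡ 1 (mod 7488). Apply the extended Euclidean algorithm:
7488 = 1×7285 + 203
7285 = 35×203 + 180
203 = 1×180 + 23
180 = 7×23 + 19
23 = 1×19 + 4
19 = 4×4 + 3
4 = 1×3 + 1
3 = 3×1 + 0
Back-substitute:
1 = 4 − 3
1 = −19 + 5·4
1 = 5·23 − 6·19
1 = −6·180 + 47·23
1 = 47·203 − 53·180
1 = −53·7285 + 1902·203
1 = 1902·7488 − 1955·7285
So 7285·(-1955) ≡ 1 (mod 7488), hence d ≡ -1955 ≡ 5533 (mod 7488).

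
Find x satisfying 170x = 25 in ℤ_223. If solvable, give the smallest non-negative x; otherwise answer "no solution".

151

First find gcd(170, 223):
223 = 1*170 + 53
170 = 3*53 + 11
53 = 4*11 + 9
11 = 1*9 + 2
9 = 4*2 + 1
2 = 2*1 + 0
gcd = 1, so a unique solution mod 223 exists.
Back-substitute for the Bézout coefficients:
1 = 9 − 4·2
1 = −4·11 + 5·9
1 = 5·53 − 24·11
1 = −24·170 + 77·53
1 = 77·223 − 101·170
So 170·(-101) ≡ 1 (mod 223), giving 170⁻¹ ≡ 122.
x ≡ 170⁻¹·25 ≡ 122·25 ≡ 151 (mod 223).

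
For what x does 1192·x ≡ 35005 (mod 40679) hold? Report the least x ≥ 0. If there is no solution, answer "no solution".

First find gcd(1192, 40679):
40679 = 34*1192 + 151
1192 = 7*151 + 135
151 = 1*135 + 16
135 = 8*16 + 7
16 = 2*7 + 2
7 = 3*2 + 1
2 = 2*1 + 0
gcd = 1, so a unique solution mod 40679 exists.
Back-substitute for the Bézout coefficients:
1 = 7 − 3·2
1 = −3·16 + 7·7
1 = 7·135 − 59·16
1 = −59·151 + 66·135
1 = 66·1192 − 521·151
1 = −521·40679 + 17780·1192
So 1192·(17780) ≡ 1 (mod 40679), giving 1192⁻¹ ≡ 17780.
x ≡ 1192⁻¹·35005 ≡ 17780·35005 ≡ 200 (mod 40679).

200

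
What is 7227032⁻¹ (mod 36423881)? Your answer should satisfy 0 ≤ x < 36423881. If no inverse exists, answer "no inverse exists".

Apply the Euclidean algorithm to 36423881 and 7227032:
36423881 = 5×7227032 + 288721
7227032 = 25×288721 + 9007
288721 = 32×9007 + 497
9007 = 18×497 + 61
497 = 8×61 + 9
61 = 6×9 + 7
9 = 1×7 + 2
7 = 3×2 + 1
2 = 2×1 + 0
The gcd is 1. Working backward:
1 = 7 − 3·2
1 = −3·9 + 4·7
1 = 4·61 − 27·9
1 = −27·497 + 220·61
1 = 220·9007 − 3987·497
1 = −3987·288721 + 127804·9007
1 = 127804·7227032 − 3199087·288721
1 = −3199087·36423881 + 16123239·7227032
So 7227032·16123239 ≡ 1 (mod 36423881).

16123239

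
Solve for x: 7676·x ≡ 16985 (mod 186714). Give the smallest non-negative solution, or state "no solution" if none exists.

gcd(7676, 186714):
186714 = 24×7676 + 2490
7676 = 3×2490 + 206
2490 = 12×206 + 18
206 = 11×18 + 8
18 = 2×8 + 2
8 = 4×2 + 0
gcd = 2, but 2 ∤ 16985, so the congruence has no solution.

no solution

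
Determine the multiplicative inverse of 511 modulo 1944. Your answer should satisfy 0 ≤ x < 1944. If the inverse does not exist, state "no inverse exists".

175

Apply the Euclidean algorithm to 1944 and 511:
1944 = 3·511 + 411
511 = 1·411 + 100
411 = 4·100 + 11
100 = 9·11 + 1
11 = 11·1 + 0
The gcd is 1. Working backward:
1 = 100 − 9·11
1 = −9·411 + 37·100
1 = 37·511 − 46·411
1 = −46·1944 + 175·511
So 511·175 ≡ 1 (mod 1944).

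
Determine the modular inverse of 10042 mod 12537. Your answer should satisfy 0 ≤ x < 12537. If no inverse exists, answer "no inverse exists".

6673

Apply the Euclidean algorithm to 12537 and 10042:
12537 = 1·10042 + 2495
10042 = 4·2495 + 62
2495 = 40·62 + 15
62 = 4·15 + 2
15 = 7·2 + 1
2 = 2·1 + 0
gcd = 1, so the inverse exists. Back-substitute:
1 = 15 − 7·2
1 = −7·62 + 29·15
1 = 29·2495 − 1167·62
1 = −1167·10042 + 4697·2495
1 = 4697·12537 − 5864·10042
So 10042·(-5864) ≡ 1 (mod 12537), and -5864 ≡ 6673 (mod 12537).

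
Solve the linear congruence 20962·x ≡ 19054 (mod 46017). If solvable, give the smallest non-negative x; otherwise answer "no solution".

First find gcd(20962, 46017):
46017 = 2*20962 + 4093
20962 = 5*4093 + 497
4093 = 8*497 + 117
497 = 4*117 + 29
117 = 4*29 + 1
29 = 29*1 + 0
gcd = 1, so a unique solution mod 46017 exists.
Back-substitute for the Bézout coefficients:
1 = 117 − 4·29
1 = −4·497 + 17·117
1 = 17·4093 − 140·497
1 = −140·20962 + 717·4093
1 = 717·46017 − 1574·20962
So 20962·(-1574) ≡ 1 (mod 46017), giving 20962⁻¹ ≡ 44443.
x ≡ 20962⁻¹·19054 ≡ 44443·19054 ≡ 12088 (mod 46017).

12088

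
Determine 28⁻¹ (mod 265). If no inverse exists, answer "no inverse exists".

gcd(265, 28) by repeated division:
265 = 9×28 + 13
28 = 2×13 + 2
13 = 6×2 + 1
2 = 2×1 + 0
gcd = 1, so the inverse exists. Back-substitute:
1 = 13 − 6·2
1 = −6·28 + 13·13
1 = 13·265 − 123·28
So 28·(-123) ≡ 1 (mod 265), and -123 ≡ 142 (mod 265).

142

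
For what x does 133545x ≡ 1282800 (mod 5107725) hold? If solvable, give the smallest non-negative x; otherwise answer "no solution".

149365

First find gcd(133545, 5107725):
5107725 = 38·133545 + 33015
133545 = 4·33015 + 1485
33015 = 22·1485 + 345
1485 = 4·345 + 105
345 = 3·105 + 30
105 = 3·30 + 15
30 = 2·15 + 0
gcd = 15 and 15 | 1282800, so solutions exist. Divide through by 15: 8903x ≡ 85520 (mod 340515).
Now find 8903⁻¹ mod 340515:
340515 = 38×8903 + 2201
8903 = 4×2201 + 99
2201 = 22×99 + 23
99 = 4×23 + 7
23 = 3×7 + 2
7 = 3×2 + 1
2 = 2×1 + 0
Back-substitute:
1 = 7 − 3·2
1 = −3·23 + 10·7
1 = 10·99 − 43·23
1 = −43·2201 + 956·99
1 = 956·8903 − 3867·2201
1 = −3867·340515 + 147902·8903
So 8903⁻¹ ≡ 147902 (mod 340515).
Then x ≡ 147902·85520 ≡ 149365 (mod 340515); the smallest non-negative solution is x = 149365.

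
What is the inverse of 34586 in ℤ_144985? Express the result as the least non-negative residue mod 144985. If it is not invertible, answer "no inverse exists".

Apply the Euclidean algorithm to 144985 and 34586:
144985 = 4*34586 + 6641
34586 = 5*6641 + 1381
6641 = 4*1381 + 1117
1381 = 1*1117 + 264
1117 = 4*264 + 61
264 = 4*61 + 20
61 = 3*20 + 1
20 = 20*1 + 0
Since gcd(34586, 144985) = 1, back-substitute to write 1 as a combination:
1 = 61 − 3·20
1 = −3·264 + 13·61
1 = 13·1117 − 55·264
1 = −55·1381 + 68·1117
1 = 68·6641 − 327·1381
1 = −327·34586 + 1703·6641
1 = 1703·144985 − 7139·34586
Thus 34586·(-7139) ≡ 1 (mod 144985); reducing, -7139 mod 144985 = 137846.

137846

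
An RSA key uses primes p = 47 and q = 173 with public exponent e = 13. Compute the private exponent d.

φ(n) = (p−1)(q−1) = 46·172 = 7912.
Need d with 13·d ≡ 1 (mod 7912). Apply the extended Euclidean algorithm:
7912 = 608×13 + 8
13 = 1×8 + 5
8 = 1×5 + 3
5 = 1×3 + 2
3 = 1×2 + 1
2 = 2×1 + 0
Back-substitute:
1 = 3 − 2
1 = −5 + 2·3
1 = 2·8 − 3·5
1 = −3·13 + 5·8
1 = 5·7912 − 3043·13
So 13·(-3043) ≡ 1 (mod 7912), hence d ≡ -3043 ≡ 4869 (mod 7912).

4869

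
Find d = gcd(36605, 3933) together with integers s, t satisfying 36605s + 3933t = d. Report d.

1

Euclidean algorithm:
36605 = 9*3933 + 1208
3933 = 3*1208 + 309
1208 = 3*309 + 281
309 = 1*281 + 28
281 = 10*28 + 1
28 = 28*1 + 0
gcd(36605, 3933) = 1.
Working backward:
1 = 281 − 10·28
1 = −10·309 + 11·281
1 = 11·1208 − 43·309
1 = −43·3933 + 140·1208
1 = 140·36605 − 1303·3933
So 1 = (140)·36605 + (-1303)·3933.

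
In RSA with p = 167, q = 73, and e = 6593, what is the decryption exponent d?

4097

φ(n) = (p−1)(q−1) = 166·72 = 11952.
Need d with 6593·d ≡ 1 (mod 11952). Apply the extended Euclidean algorithm:
11952 = 1×6593 + 5359
6593 = 1×5359 + 1234
5359 = 4×1234 + 423
1234 = 2×423 + 388
423 = 1×388 + 35
388 = 11×35 + 3
35 = 11×3 + 2
3 = 1×2 + 1
2 = 2×1 + 0
Back-substitute:
1 = 3 − 2
1 = −35 + 12·3
1 = 12·388 − 133·35
1 = −133·423 + 145·388
1 = 145·1234 − 423·423
1 = −423·5359 + 1837·1234
1 = 1837·6593 − 2260·5359
1 = −2260·11952 + 4097·6593
So 6593·4097 ≡ 1 (mod 11952), hence d = 4097.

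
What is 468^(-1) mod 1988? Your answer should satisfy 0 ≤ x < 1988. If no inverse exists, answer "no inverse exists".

Euclidean algorithm on 1988, 468:
1988 = 4*468 + 116
468 = 4*116 + 4
116 = 29*4 + 0
Since gcd = 4 > 1, 468 is not a unit mod 1988.

no inverse exists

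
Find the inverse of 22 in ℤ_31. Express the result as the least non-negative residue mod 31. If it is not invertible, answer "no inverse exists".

Run Euclid on (31, 22):
31 = 1·22 + 9
22 = 2·9 + 4
9 = 2·4 + 1
4 = 4·1 + 0
Since gcd(22, 31) = 1, back-substitute to write 1 as a combination:
1 = 9 − 2·4
1 = −2·22 + 5·9
1 = 5·31 − 7·22
Thus 22·(-7) ≡ 1 (mod 31); reducing, -7 mod 31 = 24.

24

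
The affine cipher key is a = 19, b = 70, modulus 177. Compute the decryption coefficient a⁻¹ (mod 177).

Extended Euclidean algorithm:
177 = 9*19 + 6
19 = 3*6 + 1
6 = 6*1 + 0
The gcd is 1. Working backward:
1 = 19 − 3·6
1 = −3·177 + 28·19
So 19·28 ≡ 1 (mod 177).

28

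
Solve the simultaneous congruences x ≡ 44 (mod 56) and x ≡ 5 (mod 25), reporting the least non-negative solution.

380

Write x = 44 + 56·k. Then 56·k ≡ 5 − 44 ≡ 11 (mod 25).
Need 56⁻¹ mod 25. Extended Euclid on (25, 6):
25 = 4·6 + 1
6 = 6·1 + 0
Back-substitute:
1 = 25 − 4·6
56⁻¹ ≡ 21 (mod 25), so k ≡ 21·11 ≡ 6 (mod 25).
x = 44 + 56·6 = 380.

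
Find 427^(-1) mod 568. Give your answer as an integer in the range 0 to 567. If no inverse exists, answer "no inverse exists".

427

Run Euclid on (568, 427):
568 = 1*427 + 141
427 = 3*141 + 4
141 = 35*4 + 1
4 = 4*1 + 0
Since gcd(427, 568) = 1, back-substitute to write 1 as a combination:
1 = 141 − 35·4
1 = −35·427 + 106·141
1 = 106·568 − 141·427
Thus 427·(-141) ≡ 1 (mod 568); reducing, -141 mod 568 = 427.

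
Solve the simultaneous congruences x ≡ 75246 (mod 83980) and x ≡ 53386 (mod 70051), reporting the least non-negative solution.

312480846

Write x = 75246 + 83980·k. Then 83980·k ≡ 53386 − 75246 ≡ 48191 (mod 70051).
Need 83980⁻¹ mod 70051. Extended Euclid on (70051, 13929):
70051 = 5*13929 + 406
13929 = 34*406 + 125
406 = 3*125 + 31
125 = 4*31 + 1
31 = 31*1 + 0
Back-substitute:
1 = 125 − 4·31
1 = −4·406 + 13·125
1 = 13·13929 − 446·406
1 = −446·70051 + 2243·13929
83980⁻¹ ≡ 2243 (mod 70051), so k ≡ 2243·48191 ≡ 3720 (mod 70051).
x = 75246 + 83980·3720 = 312480846.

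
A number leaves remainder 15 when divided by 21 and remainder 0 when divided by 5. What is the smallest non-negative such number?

Write x = 15 + 21·k. Then 21·k ≡ 0 − 15 ≡ 0 (mod 5).
Need 21⁻¹ mod 5. Extended Euclid on (5, 1):
5 = 5·1 + 0
21⁻¹ ≡ 1 (mod 5), so k ≡ 1·0 ≡ 0 (mod 5).
x = 15 + 21·0 = 15.

15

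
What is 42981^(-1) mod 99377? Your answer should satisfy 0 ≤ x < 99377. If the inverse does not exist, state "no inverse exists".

42751

gcd(99377, 42981) by repeated division:
99377 = 2×42981 + 13415
42981 = 3×13415 + 2736
13415 = 4×2736 + 2471
2736 = 1×2471 + 265
2471 = 9×265 + 86
265 = 3×86 + 7
86 = 12×7 + 2
7 = 3×2 + 1
2 = 2×1 + 0
gcd = 1, so the inverse exists. Back-substitute:
1 = 7 − 3·2
1 = −3·86 + 37·7
1 = 37·265 − 114·86
1 = −114·2471 + 1063·265
1 = 1063·2736 − 1177·2471
1 = −1177·13415 + 5771·2736
1 = 5771·42981 − 18490·13415
1 = −18490·99377 + 42751·42981
So 42981·42751 ≡ 1 (mod 99377).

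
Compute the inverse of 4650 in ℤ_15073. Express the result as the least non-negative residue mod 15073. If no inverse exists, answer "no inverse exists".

Extended Euclidean algorithm:
15073 = 3·4650 + 1123
4650 = 4·1123 + 158
1123 = 7·158 + 17
158 = 9·17 + 5
17 = 3·5 + 2
5 = 2·2 + 1
2 = 2·1 + 0
gcd = 1, so the inverse exists. Back-substitute:
1 = 5 − 2·2
1 = −2·17 + 7·5
1 = 7·158 − 65·17
1 = −65·1123 + 462·158
1 = 462·4650 − 1913·1123
1 = −1913·15073 + 6201·4650
So 4650·6201 ≡ 1 (mod 15073).

6201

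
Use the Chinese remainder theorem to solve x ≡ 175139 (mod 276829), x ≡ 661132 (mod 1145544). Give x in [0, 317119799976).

Write x = 175139 + 276829·k. Then 276829·k ≡ 661132 − 175139 ≡ 485993 (mod 1145544).
Need 276829⁻¹ mod 1145544. Extended Euclid on (1145544, 276829):
1145544 = 4·276829 + 38228
276829 = 7·38228 + 9233
38228 = 4·9233 + 1296
9233 = 7·1296 + 161
1296 = 8·161 + 8
161 = 20·8 + 1
8 = 8·1 + 0
Back-substitute:
1 = 161 − 20·8
1 = −20·1296 + 161·161
1 = 161·9233 − 1147·1296
1 = −1147·38228 + 4749·9233
1 = 4749·276829 − 34390·38228
1 = −34390·1145544 + 142309·276829
276829⁻¹ ≡ 142309 (mod 1145544), so k ≡ 142309·485993 ≡ 104381 (mod 1145544).
x = 175139 + 276829·104381 = 28895862988.

28895862988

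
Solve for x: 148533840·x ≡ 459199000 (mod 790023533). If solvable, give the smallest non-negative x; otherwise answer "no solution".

First find gcd(148533840, 790023533):
790023533 = 5*148533840 + 47354333
148533840 = 3*47354333 + 6470841
47354333 = 7*6470841 + 2058446
6470841 = 3*2058446 + 295503
2058446 = 6*295503 + 285428
295503 = 1*285428 + 10075
285428 = 28*10075 + 3328
10075 = 3*3328 + 91
3328 = 36*91 + 52
91 = 1*52 + 39
52 = 1*39 + 13
39 = 3*13 + 0
gcd = 13 and 13 | 459199000, so solutions exist. Divide through by 13: 11425680x ≡ 35323000 (mod 60771041).
Now find 11425680⁻¹ mod 60771041:
60771041 = 5·11425680 + 3642641
11425680 = 3·3642641 + 497757
3642641 = 7·497757 + 158342
497757 = 3·158342 + 22731
158342 = 6·22731 + 21956
22731 = 1·21956 + 775
21956 = 28·775 + 256
775 = 3·256 + 7
256 = 36·7 + 4
7 = 1·4 + 3
4 = 1·3 + 1
3 = 3·1 + 0
Back-substitute:
1 = 4 − 3
1 = −7 + 2·4
1 = 2·256 − 73·7
1 = −73·775 + 221·256
1 = 221·21956 − 6261·775
1 = −6261·22731 + 6482·21956
1 = 6482·158342 − 45153·22731
1 = −45153·497757 + 141941·158342
1 = 141941·3642641 − 1038740·497757
1 = −1038740·11425680 + 3258161·3642641
1 = 3258161·60771041 − 17329545·11425680
So 11425680·(-17329545) ≡ 1 (mod 60771041), i.e. 11425680⁻¹ ≡ 43441496.
Then x ≡ 43441496·35323000 ≡ 45968791 (mod 60771041); the smallest non-negative solution is x = 45968791.

45968791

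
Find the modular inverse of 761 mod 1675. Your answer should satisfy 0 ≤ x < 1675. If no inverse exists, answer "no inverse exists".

Run Euclid on (1675, 761):
1675 = 2×761 + 153
761 = 4×153 + 149
153 = 1×149 + 4
149 = 37×4 + 1
4 = 4×1 + 0
gcd = 1, so the inverse exists. Back-substitute:
1 = 149 − 37·4
1 = −37·153 + 38·149
1 = 38·761 − 189·153
1 = −189·1675 + 416·761
So 761·416 ≡ 1 (mod 1675).

416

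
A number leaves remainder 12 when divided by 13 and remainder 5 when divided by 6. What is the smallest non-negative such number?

Write x = 12 + 13·k. Then 13·k ≡ 5 − 12 ≡ 5 (mod 6).
Need 13⁻¹ mod 6. Extended Euclid on (6, 1):
6 = 6*1 + 0
13⁻¹ ≡ 1 (mod 6), so k ≡ 1·5 ≡ 5 (mod 6).
x = 12 + 13·5 = 77.

77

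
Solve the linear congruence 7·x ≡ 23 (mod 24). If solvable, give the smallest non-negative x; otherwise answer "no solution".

First find gcd(7, 24):
24 = 3·7 + 3
7 = 2·3 + 1
3 = 3·1 + 0
gcd = 1, so a unique solution mod 24 exists.
Back-substitute for the Bézout coefficients:
1 = 7 − 2·3
1 = −2·24 + 7·7
So 7·(7) ≡ 1 (mod 24), giving 7⁻¹ ≡ 7.
x ≡ 7⁻¹·23 ≡ 7·23 ≡ 17 (mod 24).

17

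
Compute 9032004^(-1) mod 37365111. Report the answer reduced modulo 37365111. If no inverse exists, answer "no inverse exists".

no inverse exists

Compute gcd(9032004, 37365111):
37365111 = 4*9032004 + 1237095
9032004 = 7*1237095 + 372339
1237095 = 3*372339 + 120078
372339 = 3*120078 + 12105
120078 = 9*12105 + 11133
12105 = 1*11133 + 972
11133 = 11*972 + 441
972 = 2*441 + 90
441 = 4*90 + 81
90 = 1*81 + 9
81 = 9*9 + 0
The gcd is 9, not 1, hence no inverse exists.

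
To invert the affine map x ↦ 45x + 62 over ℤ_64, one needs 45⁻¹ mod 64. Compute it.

Apply the Euclidean algorithm to 64 and 45:
64 = 1·45 + 19
45 = 2·19 + 7
19 = 2·7 + 5
7 = 1·5 + 2
5 = 2·2 + 1
2 = 2·1 + 0
gcd = 1, so the inverse exists. Back-substitute:
1 = 5 − 2·2
1 = −2·7 + 3·5
1 = 3·19 − 8·7
1 = −8·45 + 19·19
1 = 19·64 − 27·45
Hence 45⁻¹ ≡ -27 ≡ 37 (mod 64).

37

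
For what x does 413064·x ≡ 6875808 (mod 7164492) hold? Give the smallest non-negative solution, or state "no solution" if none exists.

525181

First find gcd(413064, 7164492):
7164492 = 17*413064 + 142404
413064 = 2*142404 + 128256
142404 = 1*128256 + 14148
128256 = 9*14148 + 924
14148 = 15*924 + 288
924 = 3*288 + 60
288 = 4*60 + 48
60 = 1*48 + 12
48 = 4*12 + 0
gcd = 12 and 12 | 6875808, so solutions exist. Divide through by 12: 34422x ≡ 572984 (mod 597041).
Now find 34422⁻¹ mod 597041:
597041 = 17*34422 + 11867
34422 = 2*11867 + 10688
11867 = 1*10688 + 1179
10688 = 9*1179 + 77
1179 = 15*77 + 24
77 = 3*24 + 5
24 = 4*5 + 4
5 = 1*4 + 1
4 = 4*1 + 0
Back-substitute:
1 = 5 − 4
1 = −24 + 5·5
1 = 5·77 − 16·24
1 = −16·1179 + 245·77
1 = 245·10688 − 2221·1179
1 = −2221·11867 + 2466·10688
1 = 2466·34422 − 7153·11867
1 = −7153·597041 + 124067·34422
So 34422⁻¹ ≡ 124067 (mod 597041).
Then x ≡ 124067·572984 ≡ 525181 (mod 597041); the smallest non-negative solution is x = 525181.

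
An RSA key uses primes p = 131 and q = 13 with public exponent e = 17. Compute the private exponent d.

φ(n) = (p−1)(q−1) = 130·12 = 1560.
Need d with 17·d ≡ 1 (mod 1560). Apply the extended Euclidean algorithm:
1560 = 91·17 + 13
17 = 1·13 + 4
13 = 3·4 + 1
4 = 4·1 + 0
Back-substitute:
1 = 13 − 3·4
1 = −3·17 + 4·13
1 = 4·1560 − 367·17
So 17·(-367) ≡ 1 (mod 1560), hence d ≡ -367 ≡ 1193 (mod 1560).

1193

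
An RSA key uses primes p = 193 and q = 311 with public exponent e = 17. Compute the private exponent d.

φ(n) = (p−1)(q−1) = 192·310 = 59520.
Need d with 17·d ≡ 1 (mod 59520). Apply the extended Euclidean algorithm:
59520 = 3501*17 + 3
17 = 5*3 + 2
3 = 1*2 + 1
2 = 2*1 + 0
Back-substitute:
1 = 3 − 2
1 = −17 + 6·3
1 = 6·59520 − 21007·17
So 17·(-21007) ≡ 1 (mod 59520), hence d ≡ -21007 ≡ 38513 (mod 59520).

38513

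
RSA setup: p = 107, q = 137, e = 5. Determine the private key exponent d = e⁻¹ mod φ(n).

11533

φ(n) = (p−1)(q−1) = 106·136 = 14416.
Need d with 5·d ≡ 1 (mod 14416). Apply the extended Euclidean algorithm:
14416 = 2883×5 + 1
5 = 5×1 + 0
Back-substitute:
1 = 14416 − 2883·5
So 5·(-2883) ≡ 1 (mod 14416), hence d ≡ -2883 ≡ 11533 (mod 14416).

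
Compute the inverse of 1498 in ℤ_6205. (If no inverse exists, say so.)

1777

Extended Euclidean algorithm:
6205 = 4·1498 + 213
1498 = 7·213 + 7
213 = 30·7 + 3
7 = 2·3 + 1
3 = 3·1 + 0
Since gcd(1498, 6205) = 1, back-substitute to write 1 as a combination:
1 = 7 − 2·3
1 = −2·213 + 61·7
1 = 61·1498 − 429·213
1 = −429·6205 + 1777·1498
So 1498·1777 ≡ 1 (mod 6205).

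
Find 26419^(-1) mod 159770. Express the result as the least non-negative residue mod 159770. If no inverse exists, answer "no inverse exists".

Extended Euclidean algorithm:
159770 = 6·26419 + 1256
26419 = 21·1256 + 43
1256 = 29·43 + 9
43 = 4·9 + 7
9 = 1·7 + 2
7 = 3·2 + 1
2 = 2·1 + 0
gcd = 1, so the inverse exists. Back-substitute:
1 = 7 − 3·2
1 = −3·9 + 4·7
1 = 4·43 − 19·9
1 = −19·1256 + 555·43
1 = 555·26419 − 11674·1256
1 = −11674·159770 + 70599·26419
So 26419·70599 ≡ 1 (mod 159770).

70599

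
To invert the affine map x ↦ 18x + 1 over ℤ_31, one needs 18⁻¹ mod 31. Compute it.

19

gcd(31, 18) by repeated division:
31 = 1×18 + 13
18 = 1×13 + 5
13 = 2×5 + 3
5 = 1×3 + 2
3 = 1×2 + 1
2 = 2×1 + 0
Since gcd(18, 31) = 1, back-substitute to write 1 as a combination:
1 = 3 − 2
1 = −5 + 2·3
1 = 2·13 − 5·5
1 = −5·18 + 7·13
1 = 7·31 − 12·18
Thus 18·(-12) ≡ 1 (mod 31); reducing, -12 mod 31 = 19.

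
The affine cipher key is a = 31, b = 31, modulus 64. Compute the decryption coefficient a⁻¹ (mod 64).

Apply the Euclidean algorithm to 64 and 31:
64 = 2·31 + 2
31 = 15·2 + 1
2 = 2·1 + 0
Since gcd(31, 64) = 1, back-substitute to write 1 as a combination:
1 = 31 − 15·2
1 = −15·64 + 31·31
So 31·31 ≡ 1 (mod 64).

31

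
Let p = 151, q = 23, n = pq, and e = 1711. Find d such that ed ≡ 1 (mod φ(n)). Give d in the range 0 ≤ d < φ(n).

2191

φ(n) = (p−1)(q−1) = 150·22 = 3300.
Need d with 1711·d ≡ 1 (mod 3300). Apply the extended Euclidean algorithm:
3300 = 1·1711 + 1589
1711 = 1·1589 + 122
1589 = 13·122 + 3
122 = 40·3 + 2
3 = 1·2 + 1
2 = 2·1 + 0
Back-substitute:
1 = 3 − 2
1 = −122 + 41·3
1 = 41·1589 − 534·122
1 = −534·1711 + 575·1589
1 = 575·3300 − 1109·1711
So 1711·(-1109) ≡ 1 (mod 3300), hence d ≡ -1109 ≡ 2191 (mod 3300).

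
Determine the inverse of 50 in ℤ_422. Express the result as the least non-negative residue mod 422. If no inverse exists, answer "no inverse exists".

no inverse exists

Compute gcd(50, 422):
422 = 8*50 + 22
50 = 2*22 + 6
22 = 3*6 + 4
6 = 1*4 + 2
4 = 2*2 + 0
Since gcd = 2 > 1, 50 is not a unit mod 422.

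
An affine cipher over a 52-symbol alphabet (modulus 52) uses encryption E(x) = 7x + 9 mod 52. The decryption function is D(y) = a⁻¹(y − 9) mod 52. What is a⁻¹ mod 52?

Extended Euclidean algorithm:
52 = 7·7 + 3
7 = 2·3 + 1
3 = 3·1 + 0
gcd = 1, so the inverse exists. Back-substitute:
1 = 7 − 2·3
1 = −2·52 + 15·7
So 7·15 ≡ 1 (mod 52).

15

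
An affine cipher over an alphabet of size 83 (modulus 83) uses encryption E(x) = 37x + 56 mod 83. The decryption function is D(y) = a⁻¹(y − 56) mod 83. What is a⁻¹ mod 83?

9

gcd(83, 37) by repeated division:
83 = 2*37 + 9
37 = 4*9 + 1
9 = 9*1 + 0
gcd = 1, so the inverse exists. Back-substitute:
1 = 37 − 4·9
1 = −4·83 + 9·37
So 37·9 ≡ 1 (mod 83).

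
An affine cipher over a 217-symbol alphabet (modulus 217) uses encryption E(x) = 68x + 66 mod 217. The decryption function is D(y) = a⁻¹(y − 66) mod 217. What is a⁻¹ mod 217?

150

Apply the Euclidean algorithm to 217 and 68:
217 = 3×68 + 13
68 = 5×13 + 3
13 = 4×3 + 1
3 = 3×1 + 0
gcd = 1, so the inverse exists. Back-substitute:
1 = 13 − 4·3
1 = −4·68 + 21·13
1 = 21·217 − 67·68
Thus 68·(-67) ≡ 1 (mod 217); reducing, -67 mod 217 = 150.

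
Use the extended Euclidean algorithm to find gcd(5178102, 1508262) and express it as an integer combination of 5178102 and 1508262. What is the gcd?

6

Repeated division:
5178102 = 3×1508262 + 653316
1508262 = 2×653316 + 201630
653316 = 3×201630 + 48426
201630 = 4×48426 + 7926
48426 = 6×7926 + 870
7926 = 9×870 + 96
870 = 9×96 + 6
96 = 16×6 + 0
gcd(5178102, 1508262) = 6.
Express as a combination:
6 = 870 − 9·96
6 = −9·7926 + 82·870
6 = 82·48426 − 501·7926
6 = −501·201630 + 2086·48426
6 = 2086·653316 − 6759·201630
6 = −6759·1508262 + 15604·653316
6 = 15604·5178102 − 53571·1508262
So 6 = (15604)·5178102 + (-53571)·1508262.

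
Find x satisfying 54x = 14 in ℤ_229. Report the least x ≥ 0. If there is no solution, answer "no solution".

First find gcd(54, 229):
229 = 4·54 + 13
54 = 4·13 + 2
13 = 6·2 + 1
2 = 2·1 + 0
gcd = 1, so a unique solution mod 229 exists.
Back-substitute for the Bézout coefficients:
1 = 13 − 6·2
1 = −6·54 + 25·13
1 = 25·229 − 106·54
So 54·(-106) ≡ 1 (mod 229), giving 54⁻¹ ≡ 123.
x ≡ 54⁻¹·14 ≡ 123·14 ≡ 119 (mod 229).

119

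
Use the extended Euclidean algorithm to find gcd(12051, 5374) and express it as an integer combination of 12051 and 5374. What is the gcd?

Apply Euclid's algorithm to 12051 and 5374:
12051 = 2·5374 + 1303
5374 = 4·1303 + 162
1303 = 8·162 + 7
162 = 23·7 + 1
7 = 7·1 + 0
gcd(12051, 5374) = 1.
Express as a combination:
1 = 162 − 23·7
1 = −23·1303 + 185·162
1 = 185·5374 − 763·1303
1 = −763·12051 + 1711·5374
So 1 = (-763)·12051 + (1711)·5374.

1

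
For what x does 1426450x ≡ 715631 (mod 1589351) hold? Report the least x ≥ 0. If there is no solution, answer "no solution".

33002

First find gcd(1426450, 1589351):
1589351 = 1×1426450 + 162901
1426450 = 8×162901 + 123242
162901 = 1×123242 + 39659
123242 = 3×39659 + 4265
39659 = 9×4265 + 1274
4265 = 3×1274 + 443
1274 = 2×443 + 388
443 = 1×388 + 55
388 = 7×55 + 3
55 = 18×3 + 1
3 = 3×1 + 0
gcd = 1, so a unique solution mod 1589351 exists.
Back-substitute for the Bézout coefficients:
1 = 55 − 18·3
1 = −18·388 + 127·55
1 = 127·443 − 145·388
1 = −145·1274 + 417·443
1 = 417·4265 − 1396·1274
1 = −1396·39659 + 12981·4265
1 = 12981·123242 − 40339·39659
1 = −40339·162901 + 53320·123242
1 = 53320·1426450 − 466899·162901
1 = −466899·1589351 + 520219·1426450
So 1426450·(520219) ≡ 1 (mod 1589351), giving 1426450⁻¹ ≡ 520219.
x ≡ 1426450⁻¹·715631 ≡ 520219·715631 ≡ 33002 (mod 1589351).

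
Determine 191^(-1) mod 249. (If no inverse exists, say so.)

176

Apply the Euclidean algorithm to 249 and 191:
249 = 1*191 + 58
191 = 3*58 + 17
58 = 3*17 + 7
17 = 2*7 + 3
7 = 2*3 + 1
3 = 3*1 + 0
Since gcd(191, 249) = 1, back-substitute to write 1 as a combination:
1 = 7 − 2·3
1 = −2·17 + 5·7
1 = 5·58 − 17·17
1 = −17·191 + 56·58
1 = 56·249 − 73·191
So 191·(-73) ≡ 1 (mod 249), and -73 ≡ 176 (mod 249).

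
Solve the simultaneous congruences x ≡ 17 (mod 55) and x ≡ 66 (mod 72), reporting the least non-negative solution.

Write x = 17 + 55·k. Then 55·k ≡ 66 − 17 ≡ 49 (mod 72).
Need 55⁻¹ mod 72. Extended Euclid on (72, 55):
72 = 1×55 + 17
55 = 3×17 + 4
17 = 4×4 + 1
4 = 4×1 + 0
Back-substitute:
1 = 17 − 4·4
1 = −4·55 + 13·17
1 = 13·72 − 17·55
55⁻¹ ≡ 55 (mod 72), so k ≡ 55·49 ≡ 31 (mod 72).
x = 17 + 55·31 = 1722.

1722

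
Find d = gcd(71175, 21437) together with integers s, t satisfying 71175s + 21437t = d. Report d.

13

Apply Euclid's algorithm to 71175 and 21437:
71175 = 3*21437 + 6864
21437 = 3*6864 + 845
6864 = 8*845 + 104
845 = 8*104 + 13
104 = 8*13 + 0
gcd(71175, 21437) = 13.
Back-substituting:
13 = 845 − 8·104
13 = −8·6864 + 65·845
13 = 65·21437 − 203·6864
13 = −203·71175 + 674·21437
So 13 = (-203)·71175 + (674)·21437.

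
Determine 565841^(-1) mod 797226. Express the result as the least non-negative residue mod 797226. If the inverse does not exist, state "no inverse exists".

710249

gcd(797226, 565841) by repeated division:
797226 = 1·565841 + 231385
565841 = 2·231385 + 103071
231385 = 2·103071 + 25243
103071 = 4·25243 + 2099
25243 = 12·2099 + 55
2099 = 38·55 + 9
55 = 6·9 + 1
9 = 9·1 + 0
gcd = 1, so the inverse exists. Back-substitute:
1 = 55 − 6·9
1 = −6·2099 + 229·55
1 = 229·25243 − 2754·2099
1 = −2754·103071 + 11245·25243
1 = 11245·231385 − 25244·103071
1 = −25244·565841 + 61733·231385
1 = 61733·797226 − 86977·565841
Hence 565841⁻¹ ≡ -86977 ≡ 710249 (mod 797226).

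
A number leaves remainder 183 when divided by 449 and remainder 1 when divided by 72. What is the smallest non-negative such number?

Write x = 183 + 449·k. Then 449·k ≡ 1 − 183 ≡ 34 (mod 72).
Need 449⁻¹ mod 72. Extended Euclid on (72, 17):
72 = 4*17 + 4
17 = 4*4 + 1
4 = 4*1 + 0
Back-substitute:
1 = 17 − 4·4
1 = −4·72 + 17·17
449⁻¹ ≡ 17 (mod 72), so k ≡ 17·34 ≡ 2 (mod 72).
x = 183 + 449·2 = 1081.

1081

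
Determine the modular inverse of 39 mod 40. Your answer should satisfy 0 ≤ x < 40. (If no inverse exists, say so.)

Apply the Euclidean algorithm to 40 and 39:
40 = 1*39 + 1
39 = 39*1 + 0
Since gcd(39, 40) = 1, back-substitute to write 1 as a combination:
1 = 40 − 39
Thus 39·(-1) ≡ 1 (mod 40); reducing, -1 mod 40 = 39.

39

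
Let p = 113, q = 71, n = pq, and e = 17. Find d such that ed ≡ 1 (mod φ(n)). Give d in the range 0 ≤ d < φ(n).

φ(n) = (p−1)(q−1) = 112·70 = 7840.
Need d with 17·d ≡ 1 (mod 7840). Apply the extended Euclidean algorithm:
7840 = 461×17 + 3
17 = 5×3 + 2
3 = 1×2 + 1
2 = 2×1 + 0
Back-substitute:
1 = 3 − 2
1 = −17 + 6·3
1 = 6·7840 − 2767·17
So 17·(-2767) ≡ 1 (mod 7840), hence d ≡ -2767 ≡ 5073 (mod 7840).

5073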